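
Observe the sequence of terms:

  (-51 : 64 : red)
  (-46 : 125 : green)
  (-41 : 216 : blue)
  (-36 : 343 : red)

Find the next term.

First value — +5 each step: -51, -46, -41, -36 → -31.
Second value: perfect cubes: 4³, 5³, 6³, …, so 64, 125, 216, 343 → 512.
Colour: repeats red → green → blue; red, green, blue, red → green.
So the next term is (-31 : 512 : green).

(-31 : 512 : green)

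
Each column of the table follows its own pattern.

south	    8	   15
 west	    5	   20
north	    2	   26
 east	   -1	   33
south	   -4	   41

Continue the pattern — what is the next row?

west  -7  50

Direction: repeats south → west → north → east, so south, west, north, east, south → west.
Second component goes 8, 5, 2, -1, -4 → -7 (−3 each step).
Third component goes 15, 20, 26, 33, 41 → 50 (differences are 5, 6, 7, … (increasing by 1 each time)).
So the next row is west  -7  50.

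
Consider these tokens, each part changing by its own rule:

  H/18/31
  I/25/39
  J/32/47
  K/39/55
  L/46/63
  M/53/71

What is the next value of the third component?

Third component goes 31, 39, 47, 55, 63, 71 → 79 (+8 each step).

79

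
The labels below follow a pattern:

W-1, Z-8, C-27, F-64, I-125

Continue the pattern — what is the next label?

L-216

For the letter, letters move forward 3 places in the alphabet, wrapping Z→A: W, Z, C, F, I → L.
For the second component, perfect cubes: 1³, 2³, 3³, …: 1, 8, 27, 64, 125 → 216.
Putting it together: L-216.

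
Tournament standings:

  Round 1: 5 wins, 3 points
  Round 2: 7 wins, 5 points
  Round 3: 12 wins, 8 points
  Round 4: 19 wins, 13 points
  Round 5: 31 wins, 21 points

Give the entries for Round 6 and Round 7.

50 wins, 34 points; 81 wins, 55 points

For the wins, each term is the sum of the two before it: 5, 7, 12, 19, 31 → 50 → 81.
Points goes 3, 5, 8, 13, 21 → 34 → 55 (each term is the sum of the two before it).
Putting the parts together: 50 wins, 34 points and then 81 wins, 55 points.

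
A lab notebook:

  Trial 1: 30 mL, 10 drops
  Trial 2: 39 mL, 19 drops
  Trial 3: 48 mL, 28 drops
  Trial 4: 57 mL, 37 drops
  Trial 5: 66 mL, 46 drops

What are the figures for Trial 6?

ML: +9 each step; 30, 39, 48, 57, 66 → 75.
For the drops, +9 each step: 10, 19, 28, 37, 46 → 55.
Combining the parts gives 75 mL, 55 drops.

75 mL, 55 drops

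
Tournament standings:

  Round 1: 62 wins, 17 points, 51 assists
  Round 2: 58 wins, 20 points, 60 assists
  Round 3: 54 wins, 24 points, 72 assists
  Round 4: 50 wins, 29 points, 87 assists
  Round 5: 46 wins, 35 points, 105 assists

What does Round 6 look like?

Wins: 62, 58, 54, 50, 46 → 42 (−4 each step).
For the points, differences are 3, 4, 5, … (increasing by 1 each time): 17, 20, 24, 29, 35 → 42.
Assists: 51, 60, 72, 87, 105 → 126 (always 3 × the points).
So the next line is 42 wins, 42 points, 126 assists.

42 wins, 42 points, 126 assists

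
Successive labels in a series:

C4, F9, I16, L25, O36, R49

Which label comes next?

U64

Letter: C, F, I, L, O, R → U (letters move forward 3 places in the alphabet).
Second component: 4, 9, 16, 25, 36, 49 → 64 (perfect squares: 2², 3², 4², …).
Combining the parts gives U64.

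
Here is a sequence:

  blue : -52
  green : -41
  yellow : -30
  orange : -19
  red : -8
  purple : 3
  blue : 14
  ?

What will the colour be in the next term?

Colour: blue, green, yellow, orange, red, purple, blue → green (repeats blue → green → yellow → orange → red → purple).

green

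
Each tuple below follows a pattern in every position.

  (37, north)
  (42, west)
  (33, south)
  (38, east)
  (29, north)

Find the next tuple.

(34, west)

First entry: 37, 42, 33, 38, 29 → 34 (alternating steps +5, −9, +5, −9, …).
Direction goes north, west, south, east, north → west (repeats north → west → south → east).
Combining the parts gives (34, west).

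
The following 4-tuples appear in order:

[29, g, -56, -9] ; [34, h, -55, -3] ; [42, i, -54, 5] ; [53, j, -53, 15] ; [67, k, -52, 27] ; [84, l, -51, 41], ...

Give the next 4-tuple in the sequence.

First coordinate: 29, 34, 42, 53, 67, 84 → 104 (differences are 5, 8, 11, … (increasing by 3 each time)).
Letter: letters move forward 1 place in the alphabet, so g, h, i, j, k, l → m.
Third coordinate goes -56, -55, -54, -53, -52, -51 → -50 (+1 each step).
For the fourth coordinate, differences are 6, 8, 10, … (increasing by 2 each time): -9, -3, 5, 15, 27, 41 → 57.
Putting it together: [104, m, -50, 57].

[104, m, -50, 57]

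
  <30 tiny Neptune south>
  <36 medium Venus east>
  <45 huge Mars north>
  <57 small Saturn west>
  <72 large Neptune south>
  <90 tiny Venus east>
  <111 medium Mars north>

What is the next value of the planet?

Planet: repeats Neptune → Venus → Mars → Saturn; Neptune, Venus, Mars, Saturn, Neptune, Venus, Mars → Saturn.

Saturn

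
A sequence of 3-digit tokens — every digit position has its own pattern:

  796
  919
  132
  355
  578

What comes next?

791

First digit: +2 each step, mod 10; 7, 9, 1, 3, 5 → 7.
Second digit — +2 each step, mod 10: 9, 1, 3, 5, 7 → 9.
For the third digit, +3 each step, mod 10: 6, 9, 2, 5, 8 → 1.
Putting it together: 791.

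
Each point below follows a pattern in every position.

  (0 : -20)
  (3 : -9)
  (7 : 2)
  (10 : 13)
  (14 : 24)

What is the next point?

For the first slot, alternating steps +3, +4, +3, +4, …: 0, 3, 7, 10, 14 → 17.
Second slot: +11 each step; -20, -9, 2, 13, 24 → 35.
So the next point is (17 : 35).

(17 : 35)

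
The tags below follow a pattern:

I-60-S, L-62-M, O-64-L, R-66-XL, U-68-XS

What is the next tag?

X-70-S

For the letter, letters move forward 3 places in the alphabet: I, L, O, R, U → X.
Second component: 60, 62, 64, 66, 68 → 70 (+2 each step).
Size — runs through clothing sizes XS→XL: S, M, L, XL, XS → S.
So the next tag is X-70-S.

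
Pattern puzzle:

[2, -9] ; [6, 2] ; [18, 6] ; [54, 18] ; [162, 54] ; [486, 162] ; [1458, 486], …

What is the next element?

[4374, 1458]

First value: ×3 each step, so 2, 6, 18, 54, 162, 486, 1458 → 4374.
Second value: always the previous value of the first value, so -9, 2, 6, 18, 54, 162, 486 → 1458.
Combining the parts gives [4374, 1458].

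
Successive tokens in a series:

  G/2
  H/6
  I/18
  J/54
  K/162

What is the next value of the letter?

L

Letter — letters move forward 1 place in the alphabet: G, H, I, J, K → L.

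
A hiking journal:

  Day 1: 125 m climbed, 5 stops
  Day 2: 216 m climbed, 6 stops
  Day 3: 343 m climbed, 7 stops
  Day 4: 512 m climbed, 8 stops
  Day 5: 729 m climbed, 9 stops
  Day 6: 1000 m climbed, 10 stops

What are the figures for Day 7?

For the m climbed, perfect cubes: 5³, 6³, 7³, …: 125, 216, 343, 512, 729, 1000 → 1331.
Stops: +1 each step; 5, 6, 7, 8, 9, 10 → 11.
Putting it together: 1331 m climbed, 11 stops.

1331 m climbed, 11 stops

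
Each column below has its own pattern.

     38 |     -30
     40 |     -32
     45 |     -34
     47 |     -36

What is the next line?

52  -38

For the first component, alternating steps +2, +5, +2, +5, …: 38, 40, 45, 47 → 52.
Second component: −2 each step; -30, -32, -34, -36 → -38.
So the next line is 52  -38.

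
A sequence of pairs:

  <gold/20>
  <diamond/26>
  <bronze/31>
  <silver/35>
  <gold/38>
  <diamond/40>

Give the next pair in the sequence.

<bronze/41>

For the rank, repeats gold → diamond → bronze → silver: gold, diamond, bronze, silver, gold, diamond → bronze.
Second part: differences are 6, 5, 4, … (decreasing by 1 each time); 20, 26, 31, 35, 38, 40 → 41.
Putting it together: <bronze/41>.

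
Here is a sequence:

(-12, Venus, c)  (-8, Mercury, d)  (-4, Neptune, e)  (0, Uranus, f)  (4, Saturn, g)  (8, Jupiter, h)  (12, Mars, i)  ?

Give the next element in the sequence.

First slot: -12, -8, -4, 0, 4, 8, 12 → 16 (+4 each step).
Planet: runs backward through the planets Mercury→Neptune, so Venus, Mercury, Neptune, Uranus, Saturn, Jupiter, Mars → Earth.
Letter: letters move forward 1 place in the alphabet; c, d, e, f, g, h, i → j.
Combining the parts gives (16, Earth, j).

(16, Earth, j)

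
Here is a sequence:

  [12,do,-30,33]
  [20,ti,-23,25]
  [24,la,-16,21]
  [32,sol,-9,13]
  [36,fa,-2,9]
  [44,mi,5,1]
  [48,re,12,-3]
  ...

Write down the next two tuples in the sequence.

[56,do,19,-11], [60,ti,26,-15]

First coordinate goes 12, 20, 24, 32, 36, 44, 48 → 56 → 60 (alternating steps +8, +4, +8, +4, …).
Note: do, ti, la, sol, fa, mi, re → do → ti (runs backward through the solfège scale do→ti).
Third coordinate — +7 each step: -30, -23, -16, -9, -2, 5, 12 → 19 → 26.
Fourth coordinate: 33, 25, 21, 13, 9, 1, -3 → -11 → -15 (together with the first coordinate always sums to 45).
So the next two tuples are [56,do,19,-11] and [60,ti,26,-15].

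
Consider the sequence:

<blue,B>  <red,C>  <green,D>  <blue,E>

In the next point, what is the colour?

red

For the colour, repeats blue → red → green: blue, red, green, blue → red.
Letter: B, C, D, E → F (letters move forward 1 place in the alphabet).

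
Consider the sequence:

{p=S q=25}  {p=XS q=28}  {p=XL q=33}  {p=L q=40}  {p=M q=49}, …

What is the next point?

{p=S q=60}

P: runs backward through clothing sizes XS→XL; S, XS, XL, L, M → S.
Q: differences are 3, 5, 7, … (increasing by 2 each time); 25, 28, 33, 40, 49 → 60.
Putting it together: {p=S q=60}.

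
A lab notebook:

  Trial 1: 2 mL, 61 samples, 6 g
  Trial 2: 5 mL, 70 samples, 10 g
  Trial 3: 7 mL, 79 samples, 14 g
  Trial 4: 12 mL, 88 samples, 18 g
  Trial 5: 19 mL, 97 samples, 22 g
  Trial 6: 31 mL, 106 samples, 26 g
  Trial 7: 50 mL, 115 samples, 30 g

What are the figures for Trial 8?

81 mL, 124 samples, 34 g

ML — each term is the sum of the two before it: 2, 5, 7, 12, 19, 31, 50 → 81.
Samples: 61, 70, 79, 88, 97, 106, 115 → 124 (+9 each step).
G: +4 each step; 6, 10, 14, 18, 22, 26, 30 → 34.
Putting it together: 81 mL, 124 samples, 34 g.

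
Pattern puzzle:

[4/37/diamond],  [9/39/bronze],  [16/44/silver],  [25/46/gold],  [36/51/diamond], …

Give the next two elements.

First coordinate: 4, 9, 16, 25, 36 → 49 → 64 (perfect squares: 2², 3², 4², …).
Second coordinate: 37, 39, 44, 46, 51 → 53 → 58 (alternating steps +2, +5, +2, +5, …).
Rank goes diamond, bronze, silver, gold, diamond → bronze → silver (repeats diamond → bronze → silver → gold).
So the next two elements are [49/53/bronze] and [64/58/silver].

[49/53/bronze], [64/58/silver]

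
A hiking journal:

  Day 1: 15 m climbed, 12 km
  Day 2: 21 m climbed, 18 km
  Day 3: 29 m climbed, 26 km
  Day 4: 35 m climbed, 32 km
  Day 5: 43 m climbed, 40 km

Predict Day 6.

M climbed: 15, 21, 29, 35, 43 → 49 (alternating steps +6, +8, +6, +8, …).
Km goes 12, 18, 26, 32, 40 → 46 (always 3 less than the m climbed).
Putting it together: 49 m climbed, 46 km.

49 m climbed, 46 km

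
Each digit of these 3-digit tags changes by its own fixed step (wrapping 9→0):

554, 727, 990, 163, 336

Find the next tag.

509

First digit: +2 each step, mod 10; 5, 7, 9, 1, 3 → 5.
Second digit: 5, 2, 9, 6, 3 → 0 (−3 each step, mod 10).
Third digit goes 4, 7, 0, 3, 6 → 9 (+3 each step, mod 10).
Combining the parts gives 509.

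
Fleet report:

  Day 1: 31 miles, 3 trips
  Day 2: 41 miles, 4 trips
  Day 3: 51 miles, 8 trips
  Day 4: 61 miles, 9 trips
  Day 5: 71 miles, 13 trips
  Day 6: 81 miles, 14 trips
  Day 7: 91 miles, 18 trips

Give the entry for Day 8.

Miles: +10 each step, so 31, 41, 51, 61, 71, 81, 91 → 101.
For the trips, alternating steps +1, +4, +1, +4, …: 3, 4, 8, 9, 13, 14, 18 → 19.
So the next record is 101 miles, 19 trips.

101 miles, 19 trips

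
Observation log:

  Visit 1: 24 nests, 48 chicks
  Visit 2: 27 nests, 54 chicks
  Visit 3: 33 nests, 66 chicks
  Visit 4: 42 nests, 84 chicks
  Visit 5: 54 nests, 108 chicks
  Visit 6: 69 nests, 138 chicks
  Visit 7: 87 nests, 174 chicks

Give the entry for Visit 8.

Nests — differences are 3, 6, 9, … (increasing by 3 each time): 24, 27, 33, 42, 54, 69, 87 → 108.
Chicks: 48, 54, 66, 84, 108, 138, 174 → 216 (always 2 × the nests).
So the next row is 108 nests, 216 chicks.

108 nests, 216 chicks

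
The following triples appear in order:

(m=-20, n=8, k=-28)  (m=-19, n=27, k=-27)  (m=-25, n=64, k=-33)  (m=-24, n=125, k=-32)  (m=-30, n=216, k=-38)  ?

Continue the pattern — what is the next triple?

(m=-29, n=343, k=-37)

For the m, alternating steps +1, −6, +1, −6, …: -20, -19, -25, -24, -30 → -29.
N goes 8, 27, 64, 125, 216 → 343 (perfect cubes: 2³, 3³, 4³, …).
K: -28, -27, -33, -32, -38 → -37 (always 8 less than the m).
So the next triple is (m=-29, n=343, k=-37).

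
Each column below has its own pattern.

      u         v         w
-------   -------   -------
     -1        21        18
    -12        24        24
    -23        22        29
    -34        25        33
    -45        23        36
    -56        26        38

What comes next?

-67  24  39

Column u: −11 each step; -1, -12, -23, -34, -45, -56 → -67.
Column v goes 21, 24, 22, 25, 23, 26 → 24 (alternating steps +3, −2, +3, −2, …).
For the column w, differences are 6, 5, 4, … (decreasing by 1 each time): 18, 24, 29, 33, 36, 38 → 39.
Putting it together: -67  24  39.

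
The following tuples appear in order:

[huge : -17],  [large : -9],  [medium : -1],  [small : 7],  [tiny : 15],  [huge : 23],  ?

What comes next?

Size goes huge, large, medium, small, tiny, huge → large (repeats huge → large → medium → small → tiny).
For the second value, +8 each step: -17, -9, -1, 7, 15, 23 → 31.
Putting it together: [large : 31].

[large : 31]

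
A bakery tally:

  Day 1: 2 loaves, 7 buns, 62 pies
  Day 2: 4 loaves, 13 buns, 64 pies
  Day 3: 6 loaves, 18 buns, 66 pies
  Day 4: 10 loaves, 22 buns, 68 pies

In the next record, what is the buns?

Loaves: each term is the sum of the two before it, so 2, 4, 6, 10 → 16.
Buns — differences are 6, 5, 4, … (decreasing by 1 each time): 7, 13, 18, 22 → 25.
Pies: 62, 64, 66, 68 → 70 (+2 each step).

25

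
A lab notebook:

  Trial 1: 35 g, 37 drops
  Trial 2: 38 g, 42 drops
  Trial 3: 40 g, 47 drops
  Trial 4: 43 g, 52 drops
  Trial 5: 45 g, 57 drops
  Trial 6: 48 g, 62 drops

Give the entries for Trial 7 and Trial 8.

G: alternating steps +3, +2, +3, +2, …, so 35, 38, 40, 43, 45, 48 → 50 → 53.
Drops goes 37, 42, 47, 52, 57, 62 → 67 → 72 (+5 each step).
So the next two records are 50 g, 67 drops and 53 g, 72 drops.

50 g, 67 drops; 53 g, 72 drops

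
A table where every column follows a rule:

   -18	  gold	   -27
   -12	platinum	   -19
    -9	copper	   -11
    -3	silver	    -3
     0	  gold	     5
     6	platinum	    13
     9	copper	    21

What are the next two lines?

First component — alternating steps +6, +3, +6, +3, …: -18, -12, -9, -3, 0, 6, 9 → 15 → 18.
Metal: gold, platinum, copper, silver, gold, platinum, copper → silver → gold (repeats gold → platinum → copper → silver).
Third component — +8 each step: -27, -19, -11, -3, 5, 13, 21 → 29 → 37.
Putting the parts together: 15  silver  29 and then 18  gold  37.

15  silver  29; 18  gold  37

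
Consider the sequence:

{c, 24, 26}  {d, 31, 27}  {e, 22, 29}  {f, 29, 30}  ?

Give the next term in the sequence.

Letter goes c, d, e, f → g (letters move forward 1 place in the alphabet).
Second entry — alternating steps +7, −9, +7, −9, …: 24, 31, 22, 29 → 20.
Third entry — alternating steps +1, +2, +1, +2, …: 26, 27, 29, 30 → 32.
So the next term is {g, 20, 32}.

{g, 20, 32}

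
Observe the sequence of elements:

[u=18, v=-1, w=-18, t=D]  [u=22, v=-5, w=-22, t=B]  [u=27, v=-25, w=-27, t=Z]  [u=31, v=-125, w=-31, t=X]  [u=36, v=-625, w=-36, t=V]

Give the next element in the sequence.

[u=40, v=-3125, w=-40, t=T]

U goes 18, 22, 27, 31, 36 → 40 (alternating steps +4, +5, +4, +5, …).
V: ×5 each step; -1, -5, -25, -125, -625 → -3125.
For the w, always the negative of the u: -18, -22, -27, -31, -36 → -40.
T: letters move back 2 places in the alphabet, wrapping A→Z; D, B, Z, X, V → T.
So the next element is [u=40, v=-3125, w=-40, t=T].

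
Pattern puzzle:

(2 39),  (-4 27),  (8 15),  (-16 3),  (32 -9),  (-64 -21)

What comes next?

First slot: 2, -4, 8, -16, 32, -64 → 128 (×(-2) each step).
For the second slot, −12 each step: 39, 27, 15, 3, -9, -21 → -33.
Combining the parts gives (128 -33).

(128 -33)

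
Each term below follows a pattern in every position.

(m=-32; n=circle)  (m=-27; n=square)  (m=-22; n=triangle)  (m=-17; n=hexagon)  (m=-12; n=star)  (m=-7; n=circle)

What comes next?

(m=-2; n=square)

M goes -32, -27, -22, -17, -12, -7 → -2 (+5 each step).
N: repeats circle → square → triangle → hexagon → star, so circle, square, triangle, hexagon, star, circle → square.
Combining the parts gives (m=-2; n=square).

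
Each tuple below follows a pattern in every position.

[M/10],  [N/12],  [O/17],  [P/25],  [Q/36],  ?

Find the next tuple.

[R/50]

Letter: letters move forward 1 place in the alphabet; M, N, O, P, Q → R.
Second entry: differences are 2, 5, 8, … (increasing by 3 each time); 10, 12, 17, 25, 36 → 50.
So the next tuple is [R/50].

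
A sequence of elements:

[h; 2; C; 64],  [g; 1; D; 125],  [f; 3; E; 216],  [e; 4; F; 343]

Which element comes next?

First letter: letters move back 1 place in the alphabet, so h, g, f, e → d.
For the second entry, each term is the sum of the two before it: 2, 1, 3, 4 → 7.
Second letter: letters move forward 1 place in the alphabet; C, D, E, F → G.
Fourth entry — perfect cubes: 4³, 5³, 6³, …: 64, 125, 216, 343 → 512.
Combining the parts gives [d; 7; G; 512].

[d; 7; G; 512]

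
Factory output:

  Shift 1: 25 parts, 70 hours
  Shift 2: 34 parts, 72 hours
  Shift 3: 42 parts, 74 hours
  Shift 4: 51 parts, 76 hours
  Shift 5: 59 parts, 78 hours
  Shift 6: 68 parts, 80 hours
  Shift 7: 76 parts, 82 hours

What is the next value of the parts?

85

Parts: alternating steps +9, +8, +9, +8, …; 25, 34, 42, 51, 59, 68, 76 → 85.
Hours: +2 each step; 70, 72, 74, 76, 78, 80, 82 → 84.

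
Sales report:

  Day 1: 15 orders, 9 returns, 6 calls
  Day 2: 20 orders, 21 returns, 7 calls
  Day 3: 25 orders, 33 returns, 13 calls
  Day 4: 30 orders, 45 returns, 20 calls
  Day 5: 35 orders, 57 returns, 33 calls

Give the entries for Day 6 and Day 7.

40 orders, 69 returns, 53 calls; 45 orders, 81 returns, 86 calls

Orders: 15, 20, 25, 30, 35 → 40 → 45 (+5 each step).
For the returns, +12 each step: 9, 21, 33, 45, 57 → 69 → 81.
Calls: each term is the sum of the two before it, so 6, 7, 13, 20, 33 → 53 → 86.
Putting the parts together: 40 orders, 69 returns, 53 calls and then 45 orders, 81 returns, 86 calls.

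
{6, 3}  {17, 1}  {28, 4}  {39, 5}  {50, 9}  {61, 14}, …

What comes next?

First value: +11 each step, so 6, 17, 28, 39, 50, 61 → 72.
Second value: 3, 1, 4, 5, 9, 14 → 23 (each term is the sum of the two before it).
So the next point is {72, 23}.

{72, 23}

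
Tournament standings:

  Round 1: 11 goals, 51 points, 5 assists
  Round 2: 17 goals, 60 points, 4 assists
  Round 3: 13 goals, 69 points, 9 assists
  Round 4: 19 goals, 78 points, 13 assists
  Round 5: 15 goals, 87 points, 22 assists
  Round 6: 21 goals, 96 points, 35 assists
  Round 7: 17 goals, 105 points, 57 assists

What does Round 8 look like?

23 goals, 114 points, 92 assists

For the goals, alternating steps +6, −4, +6, −4, …: 11, 17, 13, 19, 15, 21, 17 → 23.
For the points, +9 each step: 51, 60, 69, 78, 87, 96, 105 → 114.
Assists: each term is the sum of the two before it; 5, 4, 9, 13, 22, 35, 57 → 92.
So the next row is 23 goals, 114 points, 92 assists.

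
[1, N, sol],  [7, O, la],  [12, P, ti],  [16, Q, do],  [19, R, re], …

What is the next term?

[21, S, mi]

First entry: differences are 6, 5, 4, … (decreasing by 1 each time); 1, 7, 12, 16, 19 → 21.
Letter: letters move forward 1 place in the alphabet, so N, O, P, Q, R → S.
Note — runs through the solfège scale do→ti: sol, la, ti, do, re → mi.
Putting it together: [21, S, mi].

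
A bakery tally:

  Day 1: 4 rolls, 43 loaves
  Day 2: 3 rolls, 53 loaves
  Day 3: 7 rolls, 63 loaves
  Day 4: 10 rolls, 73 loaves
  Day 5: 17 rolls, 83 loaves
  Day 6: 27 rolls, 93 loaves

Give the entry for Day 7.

Rolls goes 4, 3, 7, 10, 17, 27 → 44 (each term is the sum of the two before it).
For the loaves, +10 each step: 43, 53, 63, 73, 83, 93 → 103.
So the next row is 44 rolls, 103 loaves.

44 rolls, 103 loaves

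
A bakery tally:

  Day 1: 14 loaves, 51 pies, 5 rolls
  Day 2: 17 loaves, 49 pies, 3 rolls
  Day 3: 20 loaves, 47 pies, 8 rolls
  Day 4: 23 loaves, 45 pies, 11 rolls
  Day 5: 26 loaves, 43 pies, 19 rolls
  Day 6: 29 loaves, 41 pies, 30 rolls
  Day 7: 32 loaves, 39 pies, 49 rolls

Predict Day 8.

Loaves: 14, 17, 20, 23, 26, 29, 32 → 35 (+3 each step).
For the pies, −2 each step: 51, 49, 47, 45, 43, 41, 39 → 37.
Rolls: each term is the sum of the two before it, so 5, 3, 8, 11, 19, 30, 49 → 79.
Combining the parts gives 35 loaves, 37 pies, 79 rolls.

35 loaves, 37 pies, 79 rolls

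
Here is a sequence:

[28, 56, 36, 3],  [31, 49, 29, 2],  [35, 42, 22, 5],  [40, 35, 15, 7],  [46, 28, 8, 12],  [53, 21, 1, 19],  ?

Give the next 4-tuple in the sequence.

For the first slot, differences are 3, 4, 5, … (increasing by 1 each time): 28, 31, 35, 40, 46, 53 → 61.
Second slot — −7 each step: 56, 49, 42, 35, 28, 21 → 14.
Third slot: 36, 29, 22, 15, 8, 1 → -6 (−7 each step).
Fourth slot — each term is the sum of the two before it: 3, 2, 5, 7, 12, 19 → 31.
So the next 4-tuple is [61, 14, -6, 31].

[61, 14, -6, 31]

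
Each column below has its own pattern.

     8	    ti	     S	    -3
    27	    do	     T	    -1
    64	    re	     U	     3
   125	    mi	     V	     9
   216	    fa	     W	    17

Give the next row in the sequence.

First component: perfect cubes: 2³, 3³, 4³, …; 8, 27, 64, 125, 216 → 343.
Note: runs through the solfège scale do→ti; ti, do, re, mi, fa → sol.
Letter: letters move forward 1 place in the alphabet; S, T, U, V, W → X.
Fourth component: differences are 2, 4, 6, … (increasing by 2 each time); -3, -1, 3, 9, 17 → 27.
Putting it together: 343  sol  X  27.

343  sol  X  27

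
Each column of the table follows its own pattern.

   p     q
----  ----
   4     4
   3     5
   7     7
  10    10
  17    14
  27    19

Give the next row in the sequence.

Column p: 4, 3, 7, 10, 17, 27 → 44 (each term is the sum of the two before it).
Column q: differences are 1, 2, 3, … (increasing by 1 each time), so 4, 5, 7, 10, 14, 19 → 25.
So the next row is 44  25.

44  25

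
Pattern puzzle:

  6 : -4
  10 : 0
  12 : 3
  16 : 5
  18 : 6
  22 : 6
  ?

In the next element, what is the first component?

First component: alternating steps +4, +2, +4, +2, …, so 6, 10, 12, 16, 18, 22 → 24.

24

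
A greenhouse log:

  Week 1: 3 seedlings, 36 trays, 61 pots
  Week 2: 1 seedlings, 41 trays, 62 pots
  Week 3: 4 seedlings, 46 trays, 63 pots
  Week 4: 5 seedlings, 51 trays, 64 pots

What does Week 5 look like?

9 seedlings, 56 trays, 65 pots

Seedlings — each term is the sum of the two before it: 3, 1, 4, 5 → 9.
For the trays, +5 each step: 36, 41, 46, 51 → 56.
Pots: +1 each step; 61, 62, 63, 64 → 65.
So the next row is 9 seedlings, 56 trays, 65 pots.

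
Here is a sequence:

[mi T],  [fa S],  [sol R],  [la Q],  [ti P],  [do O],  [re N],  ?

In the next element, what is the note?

Note goes mi, fa, sol, la, ti, do, re → mi (runs through the solfège scale do→ti).

mi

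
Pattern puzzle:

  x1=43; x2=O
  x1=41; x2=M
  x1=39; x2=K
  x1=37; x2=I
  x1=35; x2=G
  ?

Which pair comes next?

x1=33; x2=E

X1: −2 each step, so 43, 41, 39, 37, 35 → 33.
X2: letters move back 2 places in the alphabet; O, M, K, I, G → E.
Putting it together: x1=33; x2=E.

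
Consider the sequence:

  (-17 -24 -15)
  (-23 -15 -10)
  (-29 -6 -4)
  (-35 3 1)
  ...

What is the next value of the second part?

First part: -17, -23, -29, -35 → -41 (−6 each step).
Second part — +9 each step: -24, -15, -6, 3 → 12.
Third part: -15, -10, -4, 1 → 7 (alternating steps +5, +6, +5, +6, …).

12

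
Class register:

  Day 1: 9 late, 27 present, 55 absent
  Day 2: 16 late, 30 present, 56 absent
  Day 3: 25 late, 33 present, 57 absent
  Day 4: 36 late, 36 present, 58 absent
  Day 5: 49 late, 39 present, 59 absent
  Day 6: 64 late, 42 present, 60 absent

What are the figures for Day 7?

81 late, 45 present, 61 absent

Late: 9, 16, 25, 36, 49, 64 → 81 (perfect squares: 3², 4², 5², …).
For the present, +3 each step: 27, 30, 33, 36, 39, 42 → 45.
Absent: +1 each step; 55, 56, 57, 58, 59, 60 → 61.
Combining the parts gives 81 late, 45 present, 61 absent.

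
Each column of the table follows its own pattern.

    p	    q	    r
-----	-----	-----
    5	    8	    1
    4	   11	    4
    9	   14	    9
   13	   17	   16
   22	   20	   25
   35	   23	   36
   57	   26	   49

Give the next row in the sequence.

92  29  64

Column p goes 5, 4, 9, 13, 22, 35, 57 → 92 (each term is the sum of the two before it).
Column q goes 8, 11, 14, 17, 20, 23, 26 → 29 (+3 each step).
Column r: perfect squares: 1², 2², 3², …; 1, 4, 9, 16, 25, 36, 49 → 64.
Combining the parts gives 92  29  64.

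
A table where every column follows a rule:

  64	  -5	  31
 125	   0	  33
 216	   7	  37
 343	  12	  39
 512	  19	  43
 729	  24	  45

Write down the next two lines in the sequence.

1000  31  49; 1331  36  51

For the first component, perfect cubes: 4³, 5³, 6³, …: 64, 125, 216, 343, 512, 729 → 1000 → 1331.
For the second component, alternating steps +5, +7, +5, +7, …: -5, 0, 7, 12, 19, 24 → 31 → 36.
Third component: alternating steps +2, +4, +2, +4, …, so 31, 33, 37, 39, 43, 45 → 49 → 51.
So the next two lines are 1000  31  49 and 1331  36  51.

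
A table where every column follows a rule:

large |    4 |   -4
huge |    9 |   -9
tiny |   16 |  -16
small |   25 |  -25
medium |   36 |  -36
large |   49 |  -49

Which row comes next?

huge  64  -64

Size goes large, huge, tiny, small, medium, large → huge (repeats large → huge → tiny → small → medium).
Second component: 4, 9, 16, 25, 36, 49 → 64 (perfect squares: 2², 3², 4², …).
Third component: always the negative of the second component, so -4, -9, -16, -25, -36, -49 → -64.
Putting it together: huge  64  -64.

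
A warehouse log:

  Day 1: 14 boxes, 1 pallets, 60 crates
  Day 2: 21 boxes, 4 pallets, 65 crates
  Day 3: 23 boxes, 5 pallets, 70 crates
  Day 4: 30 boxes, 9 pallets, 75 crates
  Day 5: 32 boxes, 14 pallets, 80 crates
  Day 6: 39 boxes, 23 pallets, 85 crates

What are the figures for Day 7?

41 boxes, 37 pallets, 90 crates

For the boxes, alternating steps +7, +2, +7, +2, …: 14, 21, 23, 30, 32, 39 → 41.
Pallets goes 1, 4, 5, 9, 14, 23 → 37 (each term is the sum of the two before it).
Crates — +5 each step: 60, 65, 70, 75, 80, 85 → 90.
Putting it together: 41 boxes, 37 pallets, 90 crates.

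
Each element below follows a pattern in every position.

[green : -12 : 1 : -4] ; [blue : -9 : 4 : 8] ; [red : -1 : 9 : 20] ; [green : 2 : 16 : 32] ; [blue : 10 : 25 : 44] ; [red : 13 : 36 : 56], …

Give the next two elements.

Colour: green, blue, red, green, blue, red → green → blue (repeats green → blue → red).
Second component: alternating steps +3, +8, +3, +8, …, so -12, -9, -1, 2, 10, 13 → 21 → 24.
Third component goes 1, 4, 9, 16, 25, 36 → 49 → 64 (perfect squares: 1², 2², 3², …).
Fourth component: -4, 8, 20, 32, 44, 56 → 68 → 80 (+12 each step).
Putting the parts together: [green : 21 : 49 : 68] and then [blue : 24 : 64 : 80].

[green : 21 : 49 : 68], [blue : 24 : 64 : 80]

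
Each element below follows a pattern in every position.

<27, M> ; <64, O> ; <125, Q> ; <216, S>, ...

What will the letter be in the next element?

U

Letter goes M, O, Q, S → U (letters move forward 2 places in the alphabet).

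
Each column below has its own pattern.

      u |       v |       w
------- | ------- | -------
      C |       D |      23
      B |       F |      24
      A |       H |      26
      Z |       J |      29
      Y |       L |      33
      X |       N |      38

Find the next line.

Column u — letters move back 1 place in the alphabet, wrapping A→Z: C, B, A, Z, Y, X → W.
Column v goes D, F, H, J, L, N → P (letters move forward 2 places in the alphabet).
Column w: 23, 24, 26, 29, 33, 38 → 44 (differences are 1, 2, 3, … (increasing by 1 each time)).
Putting it together: W  P  44.

W  P  44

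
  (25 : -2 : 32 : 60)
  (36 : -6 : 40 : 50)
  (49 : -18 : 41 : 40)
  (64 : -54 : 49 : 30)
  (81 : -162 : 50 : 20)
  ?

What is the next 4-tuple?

(100 : -486 : 58 : 10)

First component: perfect squares: 5², 6², 7², …; 25, 36, 49, 64, 81 → 100.
Second component goes -2, -6, -18, -54, -162 → -486 (×3 each step).
Third component: 32, 40, 41, 49, 50 → 58 (alternating steps +8, +1, +8, +1, …).
Fourth component: 60, 50, 40, 30, 20 → 10 (−10 each step).
So the next 4-tuple is (100 : -486 : 58 : 10).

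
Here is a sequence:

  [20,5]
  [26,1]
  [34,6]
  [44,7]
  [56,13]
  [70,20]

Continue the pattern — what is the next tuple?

First component goes 20, 26, 34, 44, 56, 70 → 86 (differences are 6, 8, 10, … (increasing by 2 each time)).
Second component: each term is the sum of the two before it, so 5, 1, 6, 7, 13, 20 → 33.
So the next tuple is [86,33].

[86,33]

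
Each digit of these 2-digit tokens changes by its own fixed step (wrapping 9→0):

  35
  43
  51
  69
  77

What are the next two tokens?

First digit: 3, 4, 5, 6, 7 → 8 → 9 (+1 each step, mod 10).
Second digit — −2 each step, mod 10: 5, 3, 1, 9, 7 → 5 → 3.
So the next two tokens are 85 and 93.

85, 93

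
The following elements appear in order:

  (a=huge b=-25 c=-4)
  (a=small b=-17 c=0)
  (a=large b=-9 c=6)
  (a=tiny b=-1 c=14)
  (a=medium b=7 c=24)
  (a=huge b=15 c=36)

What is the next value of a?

A — repeats huge → small → large → tiny → medium: huge, small, large, tiny, medium, huge → small.
B goes -25, -17, -9, -1, 7, 15 → 23 (+8 each step).
C goes -4, 0, 6, 14, 24, 36 → 50 (differences are 4, 6, 8, … (increasing by 2 each time)).

small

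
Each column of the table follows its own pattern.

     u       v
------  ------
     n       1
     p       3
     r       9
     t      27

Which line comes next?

v  81

Column u: letters move forward 2 places in the alphabet; n, p, r, t → v.
For the column v, ×3 each step: 1, 3, 9, 27 → 81.
Combining the parts gives v  81.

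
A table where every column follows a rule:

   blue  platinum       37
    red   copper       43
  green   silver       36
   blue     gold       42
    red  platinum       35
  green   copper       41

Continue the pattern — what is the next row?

Colour: repeats blue → red → green, so blue, red, green, blue, red, green → blue.
Metal: repeats platinum → copper → silver → gold; platinum, copper, silver, gold, platinum, copper → silver.
Third component: alternating steps +6, −7, +6, −7, …; 37, 43, 36, 42, 35, 41 → 34.
So the next row is blue  silver  34.

blue  silver  34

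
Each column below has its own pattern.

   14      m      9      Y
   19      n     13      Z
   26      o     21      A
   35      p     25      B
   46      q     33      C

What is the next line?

First component: 14, 19, 26, 35, 46 → 59 (differences are 5, 7, 9, … (increasing by 2 each time)).
First letter goes m, n, o, p, q → r (letters move forward 1 place in the alphabet).
Third component goes 9, 13, 21, 25, 33 → 37 (alternating steps +4, +8, +4, +8, …).
Second letter: Y, Z, A, B, C → D (letters move forward 1 place in the alphabet, wrapping Z→A).
Putting it together: 59  r  37  D.

59  r  37  D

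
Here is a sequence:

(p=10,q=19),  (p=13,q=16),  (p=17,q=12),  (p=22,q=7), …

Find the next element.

(p=28,q=1)

P: differences are 3, 4, 5, … (increasing by 1 each time); 10, 13, 17, 22 → 28.
Q — together with the p always sums to 29: 19, 16, 12, 7 → 1.
Putting it together: (p=28,q=1).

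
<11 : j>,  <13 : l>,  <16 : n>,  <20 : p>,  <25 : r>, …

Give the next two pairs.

For the first entry, differences are 2, 3, 4, … (increasing by 1 each time): 11, 13, 16, 20, 25 → 31 → 38.
For the letter, letters move forward 2 places in the alphabet: j, l, n, p, r → t → v.
Putting the parts together: <31 : t> and then <38 : v>.

<31 : t>, <38 : v>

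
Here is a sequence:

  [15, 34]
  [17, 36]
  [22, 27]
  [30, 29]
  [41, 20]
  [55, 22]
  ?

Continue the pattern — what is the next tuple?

First entry: differences are 2, 5, 8, … (increasing by 3 each time), so 15, 17, 22, 30, 41, 55 → 72.
Second entry: alternating steps +2, −9, +2, −9, …, so 34, 36, 27, 29, 20, 22 → 13.
Combining the parts gives [72, 13].

[72, 13]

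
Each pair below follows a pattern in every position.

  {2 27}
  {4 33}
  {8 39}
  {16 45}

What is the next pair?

First coordinate — ×2 each step: 2, 4, 8, 16 → 32.
Second coordinate — +6 each step: 27, 33, 39, 45 → 51.
Combining the parts gives {32 51}.

{32 51}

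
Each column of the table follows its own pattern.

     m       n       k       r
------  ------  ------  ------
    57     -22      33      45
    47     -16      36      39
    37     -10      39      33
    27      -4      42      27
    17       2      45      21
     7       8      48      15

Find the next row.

For the column m, −10 each step: 57, 47, 37, 27, 17, 7 → -3.
Column n goes -22, -16, -10, -4, 2, 8 → 14 (+6 each step).
Column k: +3 each step; 33, 36, 39, 42, 45, 48 → 51.
Column r: 45, 39, 33, 27, 21, 15 → 9 (−6 each step).
Putting it together: -3  14  51  9.

-3  14  51  9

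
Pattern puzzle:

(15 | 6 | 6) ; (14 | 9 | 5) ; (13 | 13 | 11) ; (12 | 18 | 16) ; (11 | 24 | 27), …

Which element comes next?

(10 | 31 | 43)

First slot: −1 each step; 15, 14, 13, 12, 11 → 10.
Second slot — differences are 3, 4, 5, … (increasing by 1 each time): 6, 9, 13, 18, 24 → 31.
Third slot: each term is the sum of the two before it; 6, 5, 11, 16, 27 → 43.
Putting it together: (10 | 31 | 43).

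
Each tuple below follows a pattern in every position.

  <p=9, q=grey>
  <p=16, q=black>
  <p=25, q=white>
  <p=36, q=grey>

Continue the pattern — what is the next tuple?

<p=49, q=black>

P: perfect squares: 3², 4², 5², …; 9, 16, 25, 36 → 49.
Q goes grey, black, white, grey → black (repeats grey → black → white).
Combining the parts gives <p=49, q=black>.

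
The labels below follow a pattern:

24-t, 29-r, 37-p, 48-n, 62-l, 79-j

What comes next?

For the first component, differences are 5, 8, 11, … (increasing by 3 each time): 24, 29, 37, 48, 62, 79 → 99.
Letter: t, r, p, n, l, j → h (letters move back 2 places in the alphabet).
So the next label is 99-h.

99-h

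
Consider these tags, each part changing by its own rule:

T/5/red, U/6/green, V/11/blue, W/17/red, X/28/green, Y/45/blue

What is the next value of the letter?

Z

Letter — letters move forward 1 place in the alphabet: T, U, V, W, X, Y → Z.
Second component: 5, 6, 11, 17, 28, 45 → 73 (each term is the sum of the two before it).
Colour: red, green, blue, red, green, blue → red (repeats red → green → blue).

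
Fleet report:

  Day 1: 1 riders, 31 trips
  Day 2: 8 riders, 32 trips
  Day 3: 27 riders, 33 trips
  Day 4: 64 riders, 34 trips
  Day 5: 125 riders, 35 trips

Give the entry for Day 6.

216 riders, 36 trips

Riders: perfect cubes: 1³, 2³, 3³, …; 1, 8, 27, 64, 125 → 216.
Trips goes 31, 32, 33, 34, 35 → 36 (+1 each step).
Combining the parts gives 216 riders, 36 trips.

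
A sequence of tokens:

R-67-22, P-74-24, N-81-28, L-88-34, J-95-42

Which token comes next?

H-102-52

For the letter, letters move back 2 places in the alphabet: R, P, N, L, J → H.
Second component — +7 each step: 67, 74, 81, 88, 95 → 102.
Third component: differences are 2, 4, 6, … (increasing by 2 each time); 22, 24, 28, 34, 42 → 52.
Putting it together: H-102-52.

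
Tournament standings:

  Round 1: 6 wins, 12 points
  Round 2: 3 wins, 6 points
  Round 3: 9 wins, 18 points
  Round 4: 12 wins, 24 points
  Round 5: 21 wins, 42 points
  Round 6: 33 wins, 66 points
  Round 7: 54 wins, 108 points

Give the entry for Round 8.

87 wins, 174 points

Wins: 6, 3, 9, 12, 21, 33, 54 → 87 (each term is the sum of the two before it).
Points: 12, 6, 18, 24, 42, 66, 108 → 174 (always 2 × the wins).
Putting it together: 87 wins, 174 points.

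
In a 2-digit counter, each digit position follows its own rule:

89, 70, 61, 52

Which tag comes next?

For the first digit, −1 each step, mod 10: 8, 7, 6, 5 → 4.
Second digit: +1 each step, mod 10, so 9, 0, 1, 2 → 3.
So the next tag is 43.

43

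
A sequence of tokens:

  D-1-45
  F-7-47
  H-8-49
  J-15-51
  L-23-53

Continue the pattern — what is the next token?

N-38-55

Letter goes D, F, H, J, L → N (letters move forward 2 places in the alphabet).
Second component — each term is the sum of the two before it: 1, 7, 8, 15, 23 → 38.
Third component goes 45, 47, 49, 51, 53 → 55 (+2 each step).
Combining the parts gives N-38-55.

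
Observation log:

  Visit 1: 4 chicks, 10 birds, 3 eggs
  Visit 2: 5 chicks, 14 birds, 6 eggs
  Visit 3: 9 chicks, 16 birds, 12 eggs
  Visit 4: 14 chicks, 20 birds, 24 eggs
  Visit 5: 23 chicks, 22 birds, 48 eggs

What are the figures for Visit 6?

37 chicks, 26 birds, 96 eggs

Chicks: each term is the sum of the two before it, so 4, 5, 9, 14, 23 → 37.
Birds: 10, 14, 16, 20, 22 → 26 (alternating steps +4, +2, +4, +2, …).
Eggs — ×2 each step: 3, 6, 12, 24, 48 → 96.
So the next row is 37 chicks, 26 birds, 96 eggs.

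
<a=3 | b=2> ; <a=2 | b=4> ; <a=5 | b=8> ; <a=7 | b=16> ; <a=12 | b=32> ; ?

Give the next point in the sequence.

<a=19 | b=64>

A: each term is the sum of the two before it; 3, 2, 5, 7, 12 → 19.
B goes 2, 4, 8, 16, 32 → 64 (×2 each step).
Combining the parts gives <a=19 | b=64>.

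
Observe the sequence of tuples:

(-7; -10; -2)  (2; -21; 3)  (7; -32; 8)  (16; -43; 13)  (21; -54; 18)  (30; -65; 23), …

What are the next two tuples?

(35; -76; 28), (44; -87; 33)

For the first coordinate, alternating steps +9, +5, +9, +5, …: -7, 2, 7, 16, 21, 30 → 35 → 44.
Second coordinate — −11 each step: -10, -21, -32, -43, -54, -65 → -76 → -87.
For the third coordinate, +5 each step: -2, 3, 8, 13, 18, 23 → 28 → 33.
So the next two tuples are (35; -76; 28) and (44; -87; 33).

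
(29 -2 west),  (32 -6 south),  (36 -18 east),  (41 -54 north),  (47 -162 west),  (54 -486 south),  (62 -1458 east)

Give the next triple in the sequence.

(71 -4374 north)

First entry — differences are 3, 4, 5, … (increasing by 1 each time): 29, 32, 36, 41, 47, 54, 62 → 71.
Second entry: ×3 each step; -2, -6, -18, -54, -162, -486, -1458 → -4374.
Direction: repeats west → south → east → north; west, south, east, north, west, south, east → north.
Putting it together: (71 -4374 north).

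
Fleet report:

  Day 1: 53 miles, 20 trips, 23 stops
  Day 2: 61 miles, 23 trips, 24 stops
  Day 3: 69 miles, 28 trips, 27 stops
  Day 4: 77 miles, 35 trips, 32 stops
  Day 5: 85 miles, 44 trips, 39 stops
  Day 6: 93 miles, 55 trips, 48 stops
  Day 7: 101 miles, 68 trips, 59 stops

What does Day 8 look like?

109 miles, 83 trips, 72 stops

For the miles, +8 each step: 53, 61, 69, 77, 85, 93, 101 → 109.
Trips goes 20, 23, 28, 35, 44, 55, 68 → 83 (differences are 3, 5, 7, … (increasing by 2 each time)).
Stops goes 23, 24, 27, 32, 39, 48, 59 → 72 (differences are 1, 3, 5, … (increasing by 2 each time)).
Combining the parts gives 109 miles, 83 trips, 72 stops.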